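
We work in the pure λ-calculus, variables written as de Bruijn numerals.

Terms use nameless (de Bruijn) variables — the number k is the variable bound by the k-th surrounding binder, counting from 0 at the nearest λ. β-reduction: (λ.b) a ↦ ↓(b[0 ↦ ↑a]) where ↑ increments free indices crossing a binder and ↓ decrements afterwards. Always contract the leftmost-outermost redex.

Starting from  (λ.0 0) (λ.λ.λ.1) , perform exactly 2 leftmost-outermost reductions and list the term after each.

  start: (λ.0 0) (λ.λ.λ.1)
  [1] (λ.λ.λ.1) (λ.λ.λ.1)
  [2] λ.λ.1

Answer: after 2 steps: λ.λ.1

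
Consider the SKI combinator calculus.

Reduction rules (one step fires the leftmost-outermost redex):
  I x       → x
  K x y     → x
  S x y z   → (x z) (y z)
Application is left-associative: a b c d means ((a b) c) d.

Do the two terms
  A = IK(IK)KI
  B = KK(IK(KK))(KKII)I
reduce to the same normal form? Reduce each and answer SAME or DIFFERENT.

Term A:
  start: IK(IK)KI
  step 1: K(IK)KI
  step 2: IKI
  step 3: KI

Term B:
  start: KK(IK(KK))(KKII)I
  step 1: K(KKII)I
  step 2: KKII
  step 3: KI

Answer: SAME — A ⇓ KI, B ⇓ KI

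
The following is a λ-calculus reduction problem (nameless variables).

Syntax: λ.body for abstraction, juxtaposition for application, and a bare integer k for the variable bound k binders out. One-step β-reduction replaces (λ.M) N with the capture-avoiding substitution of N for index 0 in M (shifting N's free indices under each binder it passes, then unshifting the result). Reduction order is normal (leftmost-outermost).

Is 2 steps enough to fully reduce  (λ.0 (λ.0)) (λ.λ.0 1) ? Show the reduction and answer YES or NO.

  start: (λ.0 (λ.0)) (λ.λ.0 1)
  [1] (λ.λ.0 1) (λ.0)
  [2] λ.0 (λ.0)

Answer: YES — reaches normal form λ.0 (λ.0) in 2 ≤ 2 steps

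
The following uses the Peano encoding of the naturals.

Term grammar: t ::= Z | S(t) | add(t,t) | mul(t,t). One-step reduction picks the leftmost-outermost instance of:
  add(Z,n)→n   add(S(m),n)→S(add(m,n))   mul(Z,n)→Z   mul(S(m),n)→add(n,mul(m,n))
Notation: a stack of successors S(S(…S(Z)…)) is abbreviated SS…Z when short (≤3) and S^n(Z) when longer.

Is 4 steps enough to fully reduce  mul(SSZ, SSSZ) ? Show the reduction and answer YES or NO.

Answer: NO — after 4 steps the term is S(S(S(add(Z, mul(SZ, SSSZ))))), not yet normal

Derivation:
  start: mul(SSZ, SSSZ)
  step 1: add(SSSZ, mul(SZ, SSSZ))
  step 2: S(add(SSZ, mul(SZ, SSSZ)))
  step 3: S(S(add(SZ, mul(SZ, SSSZ))))
  step 4: S(S(S(add(Z, mul(SZ, SSSZ)))))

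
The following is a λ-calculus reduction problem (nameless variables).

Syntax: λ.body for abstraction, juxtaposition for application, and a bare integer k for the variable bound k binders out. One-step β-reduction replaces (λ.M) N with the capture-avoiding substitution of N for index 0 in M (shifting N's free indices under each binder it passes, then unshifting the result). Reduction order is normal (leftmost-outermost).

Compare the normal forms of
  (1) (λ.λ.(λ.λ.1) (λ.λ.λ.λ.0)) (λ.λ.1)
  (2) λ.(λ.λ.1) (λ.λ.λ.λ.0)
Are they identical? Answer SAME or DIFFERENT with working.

Answer: SAME — A ⇓ λ.λ.λ.λ.λ.λ.0, B ⇓ λ.λ.λ.λ.λ.λ.0

Working:
Term A:
  start: (λ.λ.(λ.λ.1) (λ.λ.λ.λ.0)) (λ.λ.1)
  [1] λ.(λ.λ.1) (λ.λ.λ.λ.0)
  [2] λ.λ.λ.λ.λ.λ.0

Term B:
  start: λ.(λ.λ.1) (λ.λ.λ.λ.0)
  [1] λ.λ.λ.λ.λ.λ.0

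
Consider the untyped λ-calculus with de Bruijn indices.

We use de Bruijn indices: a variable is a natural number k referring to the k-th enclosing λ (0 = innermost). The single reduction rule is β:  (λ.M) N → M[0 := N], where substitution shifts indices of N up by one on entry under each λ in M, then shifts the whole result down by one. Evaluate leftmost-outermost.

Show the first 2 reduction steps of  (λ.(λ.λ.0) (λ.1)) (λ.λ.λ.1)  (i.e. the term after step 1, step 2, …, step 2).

Answer: after 2 steps: λ.0

Derivation:
  start: (λ.(λ.λ.0) (λ.1)) (λ.λ.λ.1)
  [1] (λ.λ.0) (λ.λ.λ.λ.1)
  [2] λ.0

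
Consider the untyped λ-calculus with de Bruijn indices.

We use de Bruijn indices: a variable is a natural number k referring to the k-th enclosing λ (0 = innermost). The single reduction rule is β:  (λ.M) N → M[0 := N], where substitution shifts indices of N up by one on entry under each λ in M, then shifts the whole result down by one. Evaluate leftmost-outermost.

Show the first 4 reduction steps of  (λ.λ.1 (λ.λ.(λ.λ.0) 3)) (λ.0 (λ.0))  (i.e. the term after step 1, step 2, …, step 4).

  start: (λ.λ.1 (λ.λ.(λ.λ.0) 3)) (λ.0 (λ.0))
  →1  λ.(λ.0 (λ.0)) (λ.λ.(λ.λ.0) (λ.0 (λ.0)))
  →2  λ.(λ.λ.(λ.λ.0) (λ.0 (λ.0))) (λ.0)
  →3  λ.λ.(λ.λ.0) (λ.0 (λ.0))
  →4  λ.λ.λ.0

Answer: after 4 steps: λ.λ.λ.0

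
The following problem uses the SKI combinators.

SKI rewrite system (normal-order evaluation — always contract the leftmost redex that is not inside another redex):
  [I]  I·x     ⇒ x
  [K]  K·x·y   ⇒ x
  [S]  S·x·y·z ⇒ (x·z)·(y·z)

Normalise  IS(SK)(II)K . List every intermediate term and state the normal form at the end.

Answer: normal form = K  (in 6 steps)

Derivation:
  start: IS(SK)(II)K
  →1  S(SK)(II)K
  →2  SKK(IIK)
  →3  K(IIK)(K(IIK))
  →4  IIK
  →5  IK
  →6  K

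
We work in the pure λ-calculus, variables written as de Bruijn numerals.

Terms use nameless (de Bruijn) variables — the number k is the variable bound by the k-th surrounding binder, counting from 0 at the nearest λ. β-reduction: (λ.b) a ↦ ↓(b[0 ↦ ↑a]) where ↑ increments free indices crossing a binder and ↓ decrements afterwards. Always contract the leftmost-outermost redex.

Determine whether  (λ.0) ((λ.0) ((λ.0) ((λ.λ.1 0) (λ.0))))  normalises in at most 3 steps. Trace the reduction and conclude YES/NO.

Answer: NO — after 3 steps the term is (λ.λ.1 0) (λ.0), not yet normal

Reduction:
  start: (λ.0) ((λ.0) ((λ.0) ((λ.λ.1 0) (λ.0))))
  step 1: (λ.0) ((λ.0) ((λ.λ.1 0) (λ.0)))
  step 2: (λ.0) ((λ.λ.1 0) (λ.0))
  step 3: (λ.λ.1 0) (λ.0)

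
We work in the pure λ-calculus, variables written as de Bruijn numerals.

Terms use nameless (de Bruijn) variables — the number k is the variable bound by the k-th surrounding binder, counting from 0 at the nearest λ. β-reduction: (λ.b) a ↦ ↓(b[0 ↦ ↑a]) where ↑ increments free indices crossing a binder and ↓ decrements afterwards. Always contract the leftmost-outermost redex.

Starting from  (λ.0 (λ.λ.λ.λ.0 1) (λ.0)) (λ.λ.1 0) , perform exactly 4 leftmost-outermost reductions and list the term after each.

Answer: after 4 steps: λ.λ.λ.0 1

Working:
  start: (λ.0 (λ.λ.λ.λ.0 1) (λ.0)) (λ.λ.1 0)
  →1  (λ.λ.1 0) (λ.λ.λ.λ.0 1) (λ.0)
  →2  (λ.(λ.λ.λ.λ.0 1) 0) (λ.0)
  →3  (λ.λ.λ.λ.0 1) (λ.0)
  →4  λ.λ.λ.0 1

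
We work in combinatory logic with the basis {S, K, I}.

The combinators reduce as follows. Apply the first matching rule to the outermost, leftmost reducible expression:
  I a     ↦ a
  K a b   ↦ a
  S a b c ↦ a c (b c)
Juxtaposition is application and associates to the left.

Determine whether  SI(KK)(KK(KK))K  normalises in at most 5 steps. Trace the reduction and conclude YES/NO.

  start: SI(KK)(KK(KK))K
  [1] I(KK(KK))(KK(KK(KK)))K
  [2] KK(KK)(KK(KK(KK)))K
  [3] K(KK(KK(KK)))K
  [4] KK(KK(KK))
  [5] K

Answer: YES — reaches normal form K in 5 ≤ 5 steps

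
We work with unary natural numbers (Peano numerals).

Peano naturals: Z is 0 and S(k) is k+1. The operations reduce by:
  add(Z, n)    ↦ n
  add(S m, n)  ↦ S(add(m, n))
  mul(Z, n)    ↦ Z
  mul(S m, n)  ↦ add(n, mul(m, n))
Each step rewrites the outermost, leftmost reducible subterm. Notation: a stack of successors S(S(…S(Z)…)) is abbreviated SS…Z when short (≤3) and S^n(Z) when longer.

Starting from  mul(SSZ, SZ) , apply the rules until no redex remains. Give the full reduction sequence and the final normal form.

Answer: normal form = SSZ  (in 7 steps)

Working:
  start: mul(SSZ, SZ)
  →1  add(SZ, mul(SZ, SZ))
  →2  S(add(Z, mul(SZ, SZ)))
  →3  S(mul(SZ, SZ))
  →4  S(add(SZ, mul(Z, SZ)))
  →5  S(S(add(Z, mul(Z, SZ))))
  →6  S(S(mul(Z, SZ)))
  →7  SSZ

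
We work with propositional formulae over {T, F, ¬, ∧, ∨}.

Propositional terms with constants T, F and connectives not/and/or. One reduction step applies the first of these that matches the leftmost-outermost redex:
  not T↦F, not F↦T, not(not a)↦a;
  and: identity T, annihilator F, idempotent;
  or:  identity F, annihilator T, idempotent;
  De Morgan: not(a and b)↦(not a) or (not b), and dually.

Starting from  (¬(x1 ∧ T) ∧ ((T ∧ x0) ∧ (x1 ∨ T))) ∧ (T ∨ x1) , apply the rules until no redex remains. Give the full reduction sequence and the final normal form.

Answer: normal form = ¬x1 ∧ x0  (in 8 steps)

Reduction:
  start: (¬(x1 ∧ T) ∧ ((T ∧ x0) ∧ (x1 ∨ T))) ∧ (T ∨ x1)
  →1  ((¬x1 ∨ ¬T) ∧ ((T ∧ x0) ∧ (x1 ∨ T))) ∧ (T ∨ x1)
  →2  ((¬x1 ∨ F) ∧ ((T ∧ x0) ∧ (x1 ∨ T))) ∧ (T ∨ x1)
  →3  (¬x1 ∧ ((T ∧ x0) ∧ (x1 ∨ T))) ∧ (T ∨ x1)
  →4  (¬x1 ∧ (x0 ∧ (x1 ∨ T))) ∧ (T ∨ x1)
  →5  (¬x1 ∧ (x0 ∧ T)) ∧ (T ∨ x1)
  →6  (¬x1 ∧ x0) ∧ (T ∨ x1)
  →7  (¬x1 ∧ x0) ∧ T
  →8  ¬x1 ∧ x0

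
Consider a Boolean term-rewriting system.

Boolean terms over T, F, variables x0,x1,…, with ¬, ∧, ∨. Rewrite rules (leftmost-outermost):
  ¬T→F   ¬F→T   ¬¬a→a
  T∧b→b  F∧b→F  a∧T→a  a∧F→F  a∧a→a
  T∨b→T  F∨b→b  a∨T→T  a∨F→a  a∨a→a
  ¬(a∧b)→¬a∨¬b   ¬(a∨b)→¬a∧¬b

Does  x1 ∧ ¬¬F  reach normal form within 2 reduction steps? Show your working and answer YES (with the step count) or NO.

Answer: YES — reaches normal form F in 2 ≤ 2 steps

Working:
  start: x1 ∧ ¬¬F
  →1  x1 ∧ F
  →2  F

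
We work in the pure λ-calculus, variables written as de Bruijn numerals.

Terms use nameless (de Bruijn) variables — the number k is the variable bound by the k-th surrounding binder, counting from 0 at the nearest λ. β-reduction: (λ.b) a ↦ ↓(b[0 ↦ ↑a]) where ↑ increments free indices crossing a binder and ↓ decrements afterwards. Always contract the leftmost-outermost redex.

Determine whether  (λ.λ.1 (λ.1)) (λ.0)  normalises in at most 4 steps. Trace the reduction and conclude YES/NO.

Answer: YES — reaches normal form λ.λ.1 in 2 ≤ 4 steps

Working:
  start: (λ.λ.1 (λ.1)) (λ.0)
  step 1: λ.(λ.0) (λ.1)
  step 2: λ.λ.1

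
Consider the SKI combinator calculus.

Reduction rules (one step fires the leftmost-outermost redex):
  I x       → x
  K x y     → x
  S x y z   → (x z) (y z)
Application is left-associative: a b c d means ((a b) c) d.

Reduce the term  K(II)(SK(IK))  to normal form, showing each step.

  start: K(II)(SK(IK))
  [1] II
  [2] I

Answer: normal form = I  (in 2 steps)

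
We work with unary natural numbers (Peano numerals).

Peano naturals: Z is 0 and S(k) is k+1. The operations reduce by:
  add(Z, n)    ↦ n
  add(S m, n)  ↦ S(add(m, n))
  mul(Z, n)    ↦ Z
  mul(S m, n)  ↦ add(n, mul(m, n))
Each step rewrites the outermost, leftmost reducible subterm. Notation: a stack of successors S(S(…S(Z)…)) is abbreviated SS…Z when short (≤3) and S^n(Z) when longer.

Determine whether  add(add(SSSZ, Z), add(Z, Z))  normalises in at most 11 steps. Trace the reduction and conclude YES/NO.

Answer: YES — reaches normal form SSSZ in 9 ≤ 11 steps

Working:
  start: add(add(SSSZ, Z), add(Z, Z))
  →1  add(S(add(SSZ, Z)), add(Z, Z))
  →2  S(add(add(SSZ, Z), add(Z, Z)))
  →3  S(add(S(add(SZ, Z)), add(Z, Z)))
  →4  S(S(add(add(SZ, Z), add(Z, Z))))
  →5  S(S(add(S(add(Z, Z)), add(Z, Z))))
  →6  S(S(S(add(add(Z, Z), add(Z, Z)))))
  →7  S(S(S(add(Z, add(Z, Z)))))
  →8  S(S(S(add(Z, Z))))
  →9  SSSZ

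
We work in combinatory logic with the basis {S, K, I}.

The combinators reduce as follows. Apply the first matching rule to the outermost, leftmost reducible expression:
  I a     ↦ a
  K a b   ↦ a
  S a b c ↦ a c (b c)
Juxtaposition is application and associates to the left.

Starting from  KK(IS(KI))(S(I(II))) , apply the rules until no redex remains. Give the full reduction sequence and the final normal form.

Answer: normal form = K(SI)  (in 3 steps)

Derivation:
  start: KK(IS(KI))(S(I(II)))
  [1] K(S(I(II)))
  [2] K(S(II))
  [3] K(SI)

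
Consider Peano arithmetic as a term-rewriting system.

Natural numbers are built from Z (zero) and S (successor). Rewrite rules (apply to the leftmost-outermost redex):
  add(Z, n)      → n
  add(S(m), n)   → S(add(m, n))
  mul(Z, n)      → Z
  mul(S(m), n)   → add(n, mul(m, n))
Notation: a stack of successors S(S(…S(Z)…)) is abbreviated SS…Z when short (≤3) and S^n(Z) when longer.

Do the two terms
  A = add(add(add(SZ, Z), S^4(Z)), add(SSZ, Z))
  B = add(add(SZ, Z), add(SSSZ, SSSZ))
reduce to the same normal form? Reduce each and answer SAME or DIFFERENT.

Term A:
  start: add(add(add(SZ, Z), S^4(Z)), add(SSZ, Z))
  [1] add(add(S(add(Z, Z)), S^4(Z)), add(SSZ, Z))
  [2] add(S(add(add(Z, Z), S^4(Z))), add(SSZ, Z))
  [3] S(add(add(add(Z, Z), S^4(Z)), add(SSZ, Z)))
  [4] S(add(add(Z, S^4(Z)), add(SSZ, Z)))
  [5] S(add(S^4(Z), add(SSZ, Z)))
  [6] S(S(add(SSSZ, add(SSZ, Z))))
  [7] S(S(S(add(SSZ, add(SSZ, Z)))))
  [8] S(S(S(S(add(SZ, add(SSZ, Z))))))
  [9] S(S(S(S(S(add(Z, add(SSZ, Z)))))))
  [10] S(S(S(S(S(add(SSZ, Z))))))
  [11] S(S(S(S(S(S(add(SZ, Z)))))))
  [12] S(S(S(S(S(S(S(add(Z, Z))))))))
  [13] S^7(Z)

Term B:
  start: add(add(SZ, Z), add(SSSZ, SSSZ))
  [1] add(S(add(Z, Z)), add(SSSZ, SSSZ))
  [2] S(add(add(Z, Z), add(SSSZ, SSSZ)))
  [3] S(add(Z, add(SSSZ, SSSZ)))
  [4] S(add(SSSZ, SSSZ))
  [5] S(S(add(SSZ, SSSZ)))
  [6] S(S(S(add(SZ, SSSZ))))
  [7] S(S(S(S(add(Z, SSSZ)))))
  [8] S^7(Z)

Answer: SAME — A ⇓ S^7(Z), B ⇓ S^7(Z)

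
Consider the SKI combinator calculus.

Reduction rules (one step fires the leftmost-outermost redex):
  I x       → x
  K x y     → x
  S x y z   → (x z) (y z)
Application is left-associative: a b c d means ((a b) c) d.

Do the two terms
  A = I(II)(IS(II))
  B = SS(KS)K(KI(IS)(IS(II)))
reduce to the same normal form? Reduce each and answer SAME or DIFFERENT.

Term A:
  start: I(II)(IS(II))
  step 1: II(IS(II))
  step 2: I(IS(II))
  step 3: IS(II)
  step 4: S(II)
  step 5: SI

Term B:
  start: SS(KS)K(KI(IS)(IS(II)))
  step 1: SK(KSK)(KI(IS)(IS(II)))
  step 2: K(KI(IS)(IS(II)))(KSK(KI(IS)(IS(II))))
  step 3: KI(IS)(IS(II))
  step 4: I(IS(II))
  step 5: IS(II)
  step 6: S(II)
  step 7: SI

Answer: SAME — A ⇓ SI, B ⇓ SI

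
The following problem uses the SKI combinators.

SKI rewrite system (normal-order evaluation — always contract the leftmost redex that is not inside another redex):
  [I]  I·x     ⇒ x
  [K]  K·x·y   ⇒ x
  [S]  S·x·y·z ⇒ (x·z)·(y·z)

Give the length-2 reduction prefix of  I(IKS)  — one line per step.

  start: I(IKS)
  →1  IKS
  →2  KS

Answer: after 2 steps: KS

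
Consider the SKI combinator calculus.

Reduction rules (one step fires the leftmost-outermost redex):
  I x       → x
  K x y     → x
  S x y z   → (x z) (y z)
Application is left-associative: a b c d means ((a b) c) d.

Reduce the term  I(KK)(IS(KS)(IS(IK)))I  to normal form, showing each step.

Answer: normal form = KI  (in 2 steps)

Reduction:
  start: I(KK)(IS(KS)(IS(IK)))I
  step 1: KK(IS(KS)(IS(IK)))I
  step 2: KI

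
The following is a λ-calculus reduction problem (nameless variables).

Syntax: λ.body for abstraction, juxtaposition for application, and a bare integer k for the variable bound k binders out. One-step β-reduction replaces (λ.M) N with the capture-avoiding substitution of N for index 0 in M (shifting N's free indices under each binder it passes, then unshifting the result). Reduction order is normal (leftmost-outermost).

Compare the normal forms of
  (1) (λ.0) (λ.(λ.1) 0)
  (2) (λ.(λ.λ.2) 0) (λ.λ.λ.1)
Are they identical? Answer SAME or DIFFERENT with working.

Term A:
  start: (λ.0) (λ.(λ.1) 0)
  →1  λ.(λ.1) 0
  →2  λ.0

Term B:
  start: (λ.(λ.λ.2) 0) (λ.λ.λ.1)
  →1  (λ.λ.λ.λ.λ.1) (λ.λ.λ.1)
  →2  λ.λ.λ.λ.1

Answer: DIFFERENT — A ⇓ λ.0, B ⇓ λ.λ.λ.λ.1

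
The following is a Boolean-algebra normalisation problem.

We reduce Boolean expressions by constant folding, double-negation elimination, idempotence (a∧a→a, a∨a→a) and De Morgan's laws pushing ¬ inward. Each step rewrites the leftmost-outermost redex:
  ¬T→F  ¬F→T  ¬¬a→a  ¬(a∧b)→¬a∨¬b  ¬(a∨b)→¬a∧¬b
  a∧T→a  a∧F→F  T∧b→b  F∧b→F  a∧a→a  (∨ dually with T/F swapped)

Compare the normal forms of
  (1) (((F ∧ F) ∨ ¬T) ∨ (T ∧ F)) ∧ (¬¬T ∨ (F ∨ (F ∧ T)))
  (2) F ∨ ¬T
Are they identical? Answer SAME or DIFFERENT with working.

Answer: SAME — A ⇓ F, B ⇓ F

Derivation:
Term A:
  start: (((F ∧ F) ∨ ¬T) ∨ (T ∧ F)) ∧ (¬¬T ∨ (F ∨ (F ∧ T)))
  [1] ((F ∨ ¬T) ∨ (T ∧ F)) ∧ (¬¬T ∨ (F ∨ (F ∧ T)))
  [2] (¬T ∨ (T ∧ F)) ∧ (¬¬T ∨ (F ∨ (F ∧ T)))
  [3] (F ∨ (T ∧ F)) ∧ (¬¬T ∨ (F ∨ (F ∧ T)))
  [4] (T ∧ F) ∧ (¬¬T ∨ (F ∨ (F ∧ T)))
  [5] F ∧ (¬¬T ∨ (F ∨ (F ∧ T)))
  [6] F

Term B:
  start: F ∨ ¬T
  [1] ¬T
  [2] F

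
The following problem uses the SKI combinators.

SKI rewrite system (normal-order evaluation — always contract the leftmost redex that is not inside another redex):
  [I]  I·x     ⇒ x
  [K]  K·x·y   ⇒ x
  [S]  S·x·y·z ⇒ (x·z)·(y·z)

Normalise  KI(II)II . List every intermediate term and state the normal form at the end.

Answer: normal form = I  (in 3 steps)

Reduction:
  start: KI(II)II
  [1] III
  [2] II
  [3] I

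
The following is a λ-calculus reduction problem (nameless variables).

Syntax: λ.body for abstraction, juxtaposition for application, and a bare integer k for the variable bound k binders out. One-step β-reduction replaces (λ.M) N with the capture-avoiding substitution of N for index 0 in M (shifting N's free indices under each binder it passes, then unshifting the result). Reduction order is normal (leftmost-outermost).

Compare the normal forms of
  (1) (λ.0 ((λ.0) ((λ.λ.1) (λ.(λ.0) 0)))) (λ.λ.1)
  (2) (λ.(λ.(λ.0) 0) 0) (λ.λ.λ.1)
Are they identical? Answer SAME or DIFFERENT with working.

Term A:
  start: (λ.0 ((λ.0) ((λ.λ.1) (λ.(λ.0) 0)))) (λ.λ.1)
  [1] (λ.λ.1) ((λ.0) ((λ.λ.1) (λ.(λ.0) 0)))
  [2] λ.(λ.0) ((λ.λ.1) (λ.(λ.0) 0))
  [3] λ.(λ.λ.1) (λ.(λ.0) 0)
  [4] λ.λ.λ.(λ.0) 0
  [5] λ.λ.λ.0

Term B:
  start: (λ.(λ.(λ.0) 0) 0) (λ.λ.λ.1)
  [1] (λ.(λ.0) 0) (λ.λ.λ.1)
  [2] (λ.0) (λ.λ.λ.1)
  [3] λ.λ.λ.1

Answer: DIFFERENT — A ⇓ λ.λ.λ.0, B ⇓ λ.λ.λ.1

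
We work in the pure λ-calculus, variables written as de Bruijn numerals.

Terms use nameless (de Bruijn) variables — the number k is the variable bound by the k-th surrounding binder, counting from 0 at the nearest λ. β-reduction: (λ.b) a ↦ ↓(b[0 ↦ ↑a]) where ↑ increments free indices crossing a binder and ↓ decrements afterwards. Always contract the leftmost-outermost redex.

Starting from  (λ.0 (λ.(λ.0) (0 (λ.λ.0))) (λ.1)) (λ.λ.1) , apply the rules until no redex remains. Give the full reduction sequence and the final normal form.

Answer: normal form = λ.0 (λ.λ.0)  (in 4 steps)

Working:
  start: (λ.0 (λ.(λ.0) (0 (λ.λ.0))) (λ.1)) (λ.λ.1)
  [1] (λ.λ.1) (λ.(λ.0) (0 (λ.λ.0))) (λ.λ.λ.1)
  [2] (λ.λ.(λ.0) (0 (λ.λ.0))) (λ.λ.λ.1)
  [3] λ.(λ.0) (0 (λ.λ.0))
  [4] λ.0 (λ.λ.0)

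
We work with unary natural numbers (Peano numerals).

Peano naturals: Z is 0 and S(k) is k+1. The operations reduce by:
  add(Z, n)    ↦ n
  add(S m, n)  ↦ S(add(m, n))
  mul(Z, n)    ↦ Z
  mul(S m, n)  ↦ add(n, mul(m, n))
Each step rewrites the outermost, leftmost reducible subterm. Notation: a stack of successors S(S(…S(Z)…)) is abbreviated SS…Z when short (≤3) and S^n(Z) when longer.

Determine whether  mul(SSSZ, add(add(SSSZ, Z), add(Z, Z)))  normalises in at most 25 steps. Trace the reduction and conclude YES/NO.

  start: mul(SSSZ, add(add(SSSZ, Z), add(Z, Z)))
  [1] add(add(add(SSSZ, Z), add(Z, Z)), mul(SSZ, add(add(SSSZ, Z), add(Z, Z))))
  [2] add(add(S(add(SSZ, Z)), add(Z, Z)), mul(SSZ, add(add(SSSZ, Z), add(Z, Z))))
  [3] add(S(add(add(SSZ, Z), add(Z, Z))), mul(SSZ, add(add(SSSZ, Z), add(Z, Z))))
  [4] S(add(add(add(SSZ, Z), add(Z, Z)), mul(SSZ, add(add(SSSZ, Z), add(Z, Z)))))
  [5] S(add(add(S(add(SZ, Z)), add(Z, Z)), mul(SSZ, add(add(SSSZ, Z), add(Z, Z)))))
  [6] S(add(S(add(add(SZ, Z), add(Z, Z))), mul(SSZ, add(add(SSSZ, Z), add(Z, Z)))))
  [7] S(S(add(add(add(SZ, Z), add(Z, Z)), mul(SSZ, add(add(SSSZ, Z), add(Z, Z))))))
  [8] S(S(add(add(S(add(Z, Z)), add(Z, Z)), mul(SSZ, add(add(SSSZ, Z), add(Z, Z))))))
  [9] S(S(add(S(add(add(Z, Z), add(Z, Z))), mul(SSZ, add(add(SSSZ, Z), add(Z, Z))))))
  [10] S(S(S(add(add(add(Z, Z), add(Z, Z)), mul(SSZ, add(add(SSSZ, Z), add(Z, Z)))))))
  [11] S(S(S(add(add(Z, add(Z, Z)), mul(SSZ, add(add(SSSZ, Z), add(Z, Z)))))))
  [12] S(S(S(add(add(Z, Z), mul(SSZ, add(add(SSSZ, Z), add(Z, Z)))))))
  [13] S(S(S(add(Z, mul(SSZ, add(add(SSSZ, Z), add(Z, Z)))))))
  [14] S(S(S(mul(SSZ, add(add(SSSZ, Z), add(Z, Z))))))
  [15] S(S(S(add(add(add(SSSZ, Z), add(Z, Z)), mul(SZ, add(add(SSSZ, Z), add(Z, Z)))))))
  [16] S(S(S(add(add(S(add(SSZ, Z)), add(Z, Z)), mul(SZ, add(add(SSSZ, Z), add(Z, Z)))))))
  [17] S(S(S(add(S(add(add(SSZ, Z), add(Z, Z))), mul(SZ, add(add(SSSZ, Z), add(Z, Z)))))))
  [18] S(S(S(S(add(add(add(SSZ, Z), add(Z, Z)), mul(SZ, add(add(SSSZ, Z), add(Z, Z))))))))
  [19] S(S(S(S(add(add(S(add(SZ, Z)), add(Z, Z)), mul(SZ, add(add(SSSZ, Z), add(Z, Z))))))))
  [20] S(S(S(S(add(S(add(add(SZ, Z), add(Z, Z))), mul(SZ, add(add(SSSZ, Z), add(Z, Z))))))))
  [21] S(S(S(S(S(add(add(add(SZ, Z), add(Z, Z)), mul(SZ, add(add(SSSZ, Z), add(Z, Z)))))))))
  [22] S(S(S(S(S(add(add(S(add(Z, Z)), add(Z, Z)), mul(SZ, add(add(SSSZ, Z), add(Z, Z)))))))))
  [23] S(S(S(S(S(add(S(add(add(Z, Z), add(Z, Z))), mul(SZ, add(add(SSSZ, Z), add(Z, Z)))))))))
  [24] S(S(S(S(S(S(add(add(add(Z, Z), add(Z, Z)), mul(SZ, add(add(SSSZ, Z), add(Z, Z))))))))))
  [25] S(S(S(S(S(S(add(add(Z, add(Z, Z)), mul(SZ, add(add(SSSZ, Z), add(Z, Z))))))))))

Answer: NO — after 25 steps the term is S(S(S(S(S(S(add(add(Z, add(Z, Z)), mul(SZ, add(add(SSSZ, Z), add(Z, Z)))))))))), not yet normal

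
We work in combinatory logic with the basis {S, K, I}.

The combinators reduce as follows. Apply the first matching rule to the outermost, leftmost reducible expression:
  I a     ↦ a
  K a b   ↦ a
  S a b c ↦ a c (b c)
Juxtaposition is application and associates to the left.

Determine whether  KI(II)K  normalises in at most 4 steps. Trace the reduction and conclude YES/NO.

Answer: YES — reaches normal form K in 2 ≤ 4 steps

Reduction:
  start: KI(II)K
  →1  IK
  →2  K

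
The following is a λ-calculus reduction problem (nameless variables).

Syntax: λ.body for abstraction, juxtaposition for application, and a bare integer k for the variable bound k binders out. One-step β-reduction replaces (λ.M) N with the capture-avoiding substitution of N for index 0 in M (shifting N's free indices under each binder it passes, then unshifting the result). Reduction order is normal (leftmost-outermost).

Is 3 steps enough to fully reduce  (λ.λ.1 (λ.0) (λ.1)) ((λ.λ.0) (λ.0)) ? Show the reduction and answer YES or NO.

Answer: NO — after 3 steps the term is λ.(λ.0) (λ.1), not yet normal

Reduction:
  start: (λ.λ.1 (λ.0) (λ.1)) ((λ.λ.0) (λ.0))
  step 1: λ.(λ.λ.0) (λ.0) (λ.0) (λ.1)
  step 2: λ.(λ.0) (λ.0) (λ.1)
  step 3: λ.(λ.0) (λ.1)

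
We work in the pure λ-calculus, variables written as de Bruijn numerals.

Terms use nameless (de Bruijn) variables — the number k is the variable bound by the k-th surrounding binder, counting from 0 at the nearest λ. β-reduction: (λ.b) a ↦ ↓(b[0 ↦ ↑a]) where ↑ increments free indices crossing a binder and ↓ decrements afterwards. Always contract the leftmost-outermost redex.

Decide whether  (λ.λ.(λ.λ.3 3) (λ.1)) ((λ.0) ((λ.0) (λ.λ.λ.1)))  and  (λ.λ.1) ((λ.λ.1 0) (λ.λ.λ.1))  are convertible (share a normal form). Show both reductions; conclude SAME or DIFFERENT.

Answer: SAME — A ⇓ λ.λ.λ.λ.1, B ⇓ λ.λ.λ.λ.1

Working:
Term A:
  start: (λ.λ.(λ.λ.3 3) (λ.1)) ((λ.0) ((λ.0) (λ.λ.λ.1)))
  [1] λ.(λ.λ.(λ.0) ((λ.0) (λ.λ.λ.1)) ((λ.0) ((λ.0) (λ.λ.λ.1)))) (λ.1)
  [2] λ.λ.(λ.0) ((λ.0) (λ.λ.λ.1)) ((λ.0) ((λ.0) (λ.λ.λ.1)))
  [3] λ.λ.(λ.0) (λ.λ.λ.1) ((λ.0) ((λ.0) (λ.λ.λ.1)))
  [4] λ.λ.(λ.λ.λ.1) ((λ.0) ((λ.0) (λ.λ.λ.1)))
  [5] λ.λ.λ.λ.1

Term B:
  start: (λ.λ.1) ((λ.λ.1 0) (λ.λ.λ.1))
  [1] λ.(λ.λ.1 0) (λ.λ.λ.1)
  [2] λ.λ.(λ.λ.λ.1) 0
  [3] λ.λ.λ.λ.1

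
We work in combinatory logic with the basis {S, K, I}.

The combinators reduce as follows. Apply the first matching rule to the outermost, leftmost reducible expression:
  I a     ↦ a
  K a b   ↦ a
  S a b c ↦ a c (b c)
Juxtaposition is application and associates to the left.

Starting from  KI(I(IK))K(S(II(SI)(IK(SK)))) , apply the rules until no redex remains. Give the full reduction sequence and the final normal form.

Answer: normal form = K(S(SI(K(SK))))  (in 5 steps)

Reduction:
  start: KI(I(IK))K(S(II(SI)(IK(SK))))
  step 1: IK(S(II(SI)(IK(SK))))
  step 2: K(S(II(SI)(IK(SK))))
  step 3: K(S(I(SI)(IK(SK))))
  step 4: K(S(SI(IK(SK))))
  step 5: K(S(SI(K(SK))))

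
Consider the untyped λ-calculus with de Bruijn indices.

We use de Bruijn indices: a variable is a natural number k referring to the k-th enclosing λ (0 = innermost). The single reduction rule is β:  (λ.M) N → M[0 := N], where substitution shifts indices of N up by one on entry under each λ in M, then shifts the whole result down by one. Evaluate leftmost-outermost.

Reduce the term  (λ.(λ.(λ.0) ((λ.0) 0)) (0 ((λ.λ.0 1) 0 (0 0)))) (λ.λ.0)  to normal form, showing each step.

Answer: normal form = λ.0  (in 5 steps)

Reduction:
  start: (λ.(λ.(λ.0) ((λ.0) 0)) (0 ((λ.λ.0 1) 0 (0 0)))) (λ.λ.0)
  step 1: (λ.(λ.0) ((λ.0) 0)) ((λ.λ.0) ((λ.λ.0 1) (λ.λ.0) ((λ.λ.0) (λ.λ.0))))
  step 2: (λ.0) ((λ.0) ((λ.λ.0) ((λ.λ.0 1) (λ.λ.0) ((λ.λ.0) (λ.λ.0)))))
  step 3: (λ.0) ((λ.λ.0) ((λ.λ.0 1) (λ.λ.0) ((λ.λ.0) (λ.λ.0))))
  step 4: (λ.λ.0) ((λ.λ.0 1) (λ.λ.0) ((λ.λ.0) (λ.λ.0)))
  step 5: λ.0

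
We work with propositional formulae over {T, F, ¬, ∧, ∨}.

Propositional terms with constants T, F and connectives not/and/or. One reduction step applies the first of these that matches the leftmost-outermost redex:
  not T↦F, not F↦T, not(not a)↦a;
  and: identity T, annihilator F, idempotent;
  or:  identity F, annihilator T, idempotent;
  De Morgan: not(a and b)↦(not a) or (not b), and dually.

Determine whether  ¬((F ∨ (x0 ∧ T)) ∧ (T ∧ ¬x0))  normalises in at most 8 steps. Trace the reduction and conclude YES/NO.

Answer: NO — after 8 steps the term is ¬x0 ∨ (¬T ∨ ¬¬x0), not yet normal

Reduction:
  start: ¬((F ∨ (x0 ∧ T)) ∧ (T ∧ ¬x0))
  →1  ¬(F ∨ (x0 ∧ T)) ∨ ¬(T ∧ ¬x0)
  →2  (¬F ∧ ¬(x0 ∧ T)) ∨ ¬(T ∧ ¬x0)
  →3  (T ∧ ¬(x0 ∧ T)) ∨ ¬(T ∧ ¬x0)
  →4  ¬(x0 ∧ T) ∨ ¬(T ∧ ¬x0)
  →5  (¬x0 ∨ ¬T) ∨ ¬(T ∧ ¬x0)
  →6  (¬x0 ∨ F) ∨ ¬(T ∧ ¬x0)
  →7  ¬x0 ∨ ¬(T ∧ ¬x0)
  →8  ¬x0 ∨ (¬T ∨ ¬¬x0)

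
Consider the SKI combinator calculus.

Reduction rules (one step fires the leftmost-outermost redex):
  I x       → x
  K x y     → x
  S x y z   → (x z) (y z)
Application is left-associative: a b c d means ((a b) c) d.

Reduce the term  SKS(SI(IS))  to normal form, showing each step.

Answer: normal form = SIS  (in 3 steps)

Working:
  start: SKS(SI(IS))
  step 1: K(SI(IS))(S(SI(IS)))
  step 2: SI(IS)
  step 3: SIS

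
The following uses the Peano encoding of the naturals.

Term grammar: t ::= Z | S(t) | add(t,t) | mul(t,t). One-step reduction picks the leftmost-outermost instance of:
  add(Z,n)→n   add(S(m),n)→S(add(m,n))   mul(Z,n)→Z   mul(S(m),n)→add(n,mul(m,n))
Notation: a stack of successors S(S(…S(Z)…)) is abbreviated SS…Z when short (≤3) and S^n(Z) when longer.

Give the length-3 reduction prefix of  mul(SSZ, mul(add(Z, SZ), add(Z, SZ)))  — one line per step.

Answer: after 3 steps: add(add(add(Z, SZ), mul(Z, add(Z, SZ))), mul(SZ, mul(add(Z, SZ), add(Z, SZ))))

Derivation:
  start: mul(SSZ, mul(add(Z, SZ), add(Z, SZ)))
  step 1: add(mul(add(Z, SZ), add(Z, SZ)), mul(SZ, mul(add(Z, SZ), add(Z, SZ))))
  step 2: add(mul(SZ, add(Z, SZ)), mul(SZ, mul(add(Z, SZ), add(Z, SZ))))
  step 3: add(add(add(Z, SZ), mul(Z, add(Z, SZ))), mul(SZ, mul(add(Z, SZ), add(Z, SZ))))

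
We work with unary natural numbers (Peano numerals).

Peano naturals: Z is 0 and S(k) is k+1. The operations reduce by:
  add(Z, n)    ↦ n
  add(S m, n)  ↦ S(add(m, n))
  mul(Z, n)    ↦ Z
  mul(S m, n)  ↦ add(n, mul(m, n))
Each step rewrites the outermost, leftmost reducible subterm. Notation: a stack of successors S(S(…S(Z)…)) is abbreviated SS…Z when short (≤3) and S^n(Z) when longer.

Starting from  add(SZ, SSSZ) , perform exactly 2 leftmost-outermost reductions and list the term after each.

Answer: after 2 steps: S^4(Z)

Derivation:
  start: add(SZ, SSSZ)
  →1  S(add(Z, SSSZ))
  →2  S^4(Z)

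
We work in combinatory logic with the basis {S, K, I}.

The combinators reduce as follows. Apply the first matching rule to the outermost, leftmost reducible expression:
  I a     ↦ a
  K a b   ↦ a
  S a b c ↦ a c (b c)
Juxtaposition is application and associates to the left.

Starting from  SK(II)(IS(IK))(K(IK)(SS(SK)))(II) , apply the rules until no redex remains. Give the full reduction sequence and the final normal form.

  start: SK(II)(IS(IK))(K(IK)(SS(SK)))(II)
  →1  K(IS(IK))(II(IS(IK)))(K(IK)(SS(SK)))(II)
  →2  IS(IK)(K(IK)(SS(SK)))(II)
  →3  S(IK)(K(IK)(SS(SK)))(II)
  →4  IK(II)(K(IK)(SS(SK))(II))
  →5  K(II)(K(IK)(SS(SK))(II))
  →6  II
  →7  I

Answer: normal form = I  (in 7 steps)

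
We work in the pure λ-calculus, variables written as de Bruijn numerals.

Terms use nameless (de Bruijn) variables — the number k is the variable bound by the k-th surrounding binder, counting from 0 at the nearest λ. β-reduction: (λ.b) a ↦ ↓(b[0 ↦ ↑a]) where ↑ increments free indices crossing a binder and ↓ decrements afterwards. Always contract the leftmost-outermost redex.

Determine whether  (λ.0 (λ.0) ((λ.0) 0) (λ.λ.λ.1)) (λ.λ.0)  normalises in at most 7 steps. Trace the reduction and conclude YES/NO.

  start: (λ.0 (λ.0) ((λ.0) 0) (λ.λ.λ.1)) (λ.λ.0)
  step 1: (λ.λ.0) (λ.0) ((λ.0) (λ.λ.0)) (λ.λ.λ.1)
  step 2: (λ.0) ((λ.0) (λ.λ.0)) (λ.λ.λ.1)
  step 3: (λ.0) (λ.λ.0) (λ.λ.λ.1)
  step 4: (λ.λ.0) (λ.λ.λ.1)
  step 5: λ.0

Answer: YES — reaches normal form λ.0 in 5 ≤ 7 steps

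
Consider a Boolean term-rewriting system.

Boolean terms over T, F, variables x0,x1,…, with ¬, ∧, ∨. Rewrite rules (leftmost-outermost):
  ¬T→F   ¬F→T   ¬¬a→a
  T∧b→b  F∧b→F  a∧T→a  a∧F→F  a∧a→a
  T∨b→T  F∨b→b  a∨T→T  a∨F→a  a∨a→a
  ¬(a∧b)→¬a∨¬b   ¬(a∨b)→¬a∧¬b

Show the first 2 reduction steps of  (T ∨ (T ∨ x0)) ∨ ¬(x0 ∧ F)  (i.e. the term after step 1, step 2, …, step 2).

  start: (T ∨ (T ∨ x0)) ∨ ¬(x0 ∧ F)
  →1  T ∨ ¬(x0 ∧ F)
  →2  T

Answer: after 2 steps: T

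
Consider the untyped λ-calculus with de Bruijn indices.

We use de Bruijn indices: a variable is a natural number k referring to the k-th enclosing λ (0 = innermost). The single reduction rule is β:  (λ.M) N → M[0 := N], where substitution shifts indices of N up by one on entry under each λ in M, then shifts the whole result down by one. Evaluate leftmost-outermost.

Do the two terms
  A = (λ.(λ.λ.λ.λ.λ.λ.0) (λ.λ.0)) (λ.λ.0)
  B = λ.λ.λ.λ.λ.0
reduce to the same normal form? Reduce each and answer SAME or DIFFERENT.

Answer: SAME — A ⇓ λ.λ.λ.λ.λ.0, B ⇓ λ.λ.λ.λ.λ.0

Derivation:
Term A:
  start: (λ.(λ.λ.λ.λ.λ.λ.0) (λ.λ.0)) (λ.λ.0)
  →1  (λ.λ.λ.λ.λ.λ.0) (λ.λ.0)
  →2  λ.λ.λ.λ.λ.0

Term B:
  start: λ.λ.λ.λ.λ.0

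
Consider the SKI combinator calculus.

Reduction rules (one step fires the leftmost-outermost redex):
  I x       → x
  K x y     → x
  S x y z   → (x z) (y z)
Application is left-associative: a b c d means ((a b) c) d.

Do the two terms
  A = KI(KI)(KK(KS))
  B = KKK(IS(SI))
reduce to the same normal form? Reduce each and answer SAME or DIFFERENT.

Answer: DIFFERENT — A ⇓ K, B ⇓ K(S(SI))

Reduction:
Term A:
  start: KI(KI)(KK(KS))
  [1] I(KK(KS))
  [2] KK(KS)
  [3] K

Term B:
  start: KKK(IS(SI))
  [1] K(IS(SI))
  [2] K(S(SI))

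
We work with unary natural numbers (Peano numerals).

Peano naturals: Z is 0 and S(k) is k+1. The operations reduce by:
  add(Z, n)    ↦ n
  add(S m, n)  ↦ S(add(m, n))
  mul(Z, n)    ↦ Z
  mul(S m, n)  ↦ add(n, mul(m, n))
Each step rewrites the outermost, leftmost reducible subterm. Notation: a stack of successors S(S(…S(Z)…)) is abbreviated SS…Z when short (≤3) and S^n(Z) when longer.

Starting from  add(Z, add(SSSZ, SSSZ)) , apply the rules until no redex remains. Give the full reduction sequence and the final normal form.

  start: add(Z, add(SSSZ, SSSZ))
  →1  add(SSSZ, SSSZ)
  →2  S(add(SSZ, SSSZ))
  →3  S(S(add(SZ, SSSZ)))
  →4  S(S(S(add(Z, SSSZ))))
  →5  S^6(Z)

Answer: normal form = S^6(Z)  (in 5 steps)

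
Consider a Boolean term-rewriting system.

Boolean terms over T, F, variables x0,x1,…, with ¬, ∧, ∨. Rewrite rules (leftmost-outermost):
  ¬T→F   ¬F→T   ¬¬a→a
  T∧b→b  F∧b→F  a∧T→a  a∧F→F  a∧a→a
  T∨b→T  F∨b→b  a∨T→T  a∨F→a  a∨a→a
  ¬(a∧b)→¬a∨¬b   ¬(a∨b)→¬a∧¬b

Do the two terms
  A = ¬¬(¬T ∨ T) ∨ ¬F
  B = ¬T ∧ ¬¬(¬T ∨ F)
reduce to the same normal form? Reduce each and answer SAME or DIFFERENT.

Answer: DIFFERENT — A ⇓ T, B ⇓ F

Working:
Term A:
  start: ¬¬(¬T ∨ T) ∨ ¬F
  →1  (¬T ∨ T) ∨ ¬F
  →2  T ∨ ¬F
  →3  T

Term B:
  start: ¬T ∧ ¬¬(¬T ∨ F)
  →1  F ∧ ¬¬(¬T ∨ F)
  →2  F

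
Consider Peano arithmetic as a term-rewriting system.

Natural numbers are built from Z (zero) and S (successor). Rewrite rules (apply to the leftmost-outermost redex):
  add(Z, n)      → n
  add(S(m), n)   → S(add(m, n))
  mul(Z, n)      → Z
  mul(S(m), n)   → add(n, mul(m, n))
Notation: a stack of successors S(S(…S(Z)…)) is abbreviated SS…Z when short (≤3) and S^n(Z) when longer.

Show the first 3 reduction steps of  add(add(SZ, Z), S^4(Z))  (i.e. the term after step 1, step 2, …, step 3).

Answer: after 3 steps: S(add(Z, S^4(Z)))

Derivation:
  start: add(add(SZ, Z), S^4(Z))
  →1  add(S(add(Z, Z)), S^4(Z))
  →2  S(add(add(Z, Z), S^4(Z)))
  →3  S(add(Z, S^4(Z)))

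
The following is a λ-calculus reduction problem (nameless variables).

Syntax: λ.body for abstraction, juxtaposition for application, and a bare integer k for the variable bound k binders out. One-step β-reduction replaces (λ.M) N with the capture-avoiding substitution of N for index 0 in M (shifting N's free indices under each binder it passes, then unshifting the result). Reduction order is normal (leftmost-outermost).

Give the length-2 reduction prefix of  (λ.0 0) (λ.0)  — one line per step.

Answer: after 2 steps: λ.0

Derivation:
  start: (λ.0 0) (λ.0)
  [1] (λ.0) (λ.0)
  [2] λ.0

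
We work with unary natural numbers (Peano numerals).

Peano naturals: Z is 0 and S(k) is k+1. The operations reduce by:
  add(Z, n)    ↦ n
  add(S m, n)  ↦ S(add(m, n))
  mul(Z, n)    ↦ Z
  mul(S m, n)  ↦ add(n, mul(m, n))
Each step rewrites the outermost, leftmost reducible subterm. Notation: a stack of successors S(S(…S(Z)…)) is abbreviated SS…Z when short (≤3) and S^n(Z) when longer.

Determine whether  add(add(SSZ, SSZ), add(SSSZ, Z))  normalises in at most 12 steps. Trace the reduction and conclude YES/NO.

  start: add(add(SSZ, SSZ), add(SSSZ, Z))
  step 1: add(S(add(SZ, SSZ)), add(SSSZ, Z))
  step 2: S(add(add(SZ, SSZ), add(SSSZ, Z)))
  step 3: S(add(S(add(Z, SSZ)), add(SSSZ, Z)))
  step 4: S(S(add(add(Z, SSZ), add(SSSZ, Z))))
  step 5: S(S(add(SSZ, add(SSSZ, Z))))
  step 6: S(S(S(add(SZ, add(SSSZ, Z)))))
  step 7: S(S(S(S(add(Z, add(SSSZ, Z))))))
  step 8: S(S(S(S(add(SSSZ, Z)))))
  step 9: S(S(S(S(S(add(SSZ, Z))))))
  step 10: S(S(S(S(S(S(add(SZ, Z)))))))
  step 11: S(S(S(S(S(S(S(add(Z, Z))))))))
  step 12: S^7(Z)

Answer: YES — reaches normal form S^7(Z) in 12 ≤ 12 steps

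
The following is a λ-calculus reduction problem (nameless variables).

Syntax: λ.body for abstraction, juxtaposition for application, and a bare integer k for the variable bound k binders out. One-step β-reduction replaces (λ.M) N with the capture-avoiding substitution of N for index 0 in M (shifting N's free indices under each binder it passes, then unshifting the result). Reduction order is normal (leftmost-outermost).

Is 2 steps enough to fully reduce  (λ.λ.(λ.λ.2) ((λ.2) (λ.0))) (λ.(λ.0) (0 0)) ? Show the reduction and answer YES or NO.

  start: (λ.λ.(λ.λ.2) ((λ.2) (λ.0))) (λ.(λ.0) (0 0))
  →1  λ.(λ.λ.2) ((λ.λ.(λ.0) (0 0)) (λ.0))
  →2  λ.λ.1

Answer: YES — reaches normal form λ.λ.1 in 2 ≤ 2 steps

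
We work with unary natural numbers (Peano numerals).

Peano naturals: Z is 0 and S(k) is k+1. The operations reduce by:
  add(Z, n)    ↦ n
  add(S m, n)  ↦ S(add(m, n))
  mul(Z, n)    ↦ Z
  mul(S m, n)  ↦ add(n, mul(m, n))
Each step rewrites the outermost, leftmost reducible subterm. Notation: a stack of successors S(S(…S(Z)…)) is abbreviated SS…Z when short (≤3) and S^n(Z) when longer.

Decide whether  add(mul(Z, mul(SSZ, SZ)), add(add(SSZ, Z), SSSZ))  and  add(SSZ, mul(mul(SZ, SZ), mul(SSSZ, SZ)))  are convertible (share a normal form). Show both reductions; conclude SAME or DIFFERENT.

Answer: SAME — A ⇓ S^5(Z), B ⇓ S^5(Z)

Working:
Term A:
  start: add(mul(Z, mul(SSZ, SZ)), add(add(SSZ, Z), SSSZ))
  step 1: add(Z, add(add(SSZ, Z), SSSZ))
  step 2: add(add(SSZ, Z), SSSZ)
  step 3: add(S(add(SZ, Z)), SSSZ)
  step 4: S(add(add(SZ, Z), SSSZ))
  step 5: S(add(S(add(Z, Z)), SSSZ))
  step 6: S(S(add(add(Z, Z), SSSZ)))
  step 7: S(S(add(Z, SSSZ)))
  step 8: S^5(Z)

Term B:
  start: add(SSZ, mul(mul(SZ, SZ), mul(SSSZ, SZ)))
  step 1: S(add(SZ, mul(mul(SZ, SZ), mul(SSSZ, SZ))))
  step 2: S(S(add(Z, mul(mul(SZ, SZ), mul(SSSZ, SZ)))))
  step 3: S(S(mul(mul(SZ, SZ), mul(SSSZ, SZ))))
  step 4: S(S(mul(add(SZ, mul(Z, SZ)), mul(SSSZ, SZ))))
  step 5: S(S(mul(S(add(Z, mul(Z, SZ))), mul(SSSZ, SZ))))
  step 6: S(S(add(mul(SSSZ, SZ), mul(add(Z, mul(Z, SZ)), mul(SSSZ, SZ)))))
  step 7: S(S(add(add(SZ, mul(SSZ, SZ)), mul(add(Z, mul(Z, SZ)), mul(SSSZ, SZ)))))
  step 8: S(S(add(S(add(Z, mul(SSZ, SZ))), mul(add(Z, mul(Z, SZ)), mul(SSSZ, SZ)))))
  step 9: S(S(S(add(add(Z, mul(SSZ, SZ)), mul(add(Z, mul(Z, SZ)), mul(SSSZ, SZ))))))
  step 10: S(S(S(add(mul(SSZ, SZ), mul(add(Z, mul(Z, SZ)), mul(SSSZ, SZ))))))
  step 11: S(S(S(add(add(SZ, mul(SZ, SZ)), mul(add(Z, mul(Z, SZ)), mul(SSSZ, SZ))))))
  step 12: S(S(S(add(S(add(Z, mul(SZ, SZ))), mul(add(Z, mul(Z, SZ)), mul(SSSZ, SZ))))))
  step 13: S(S(S(S(add(add(Z, mul(SZ, SZ)), mul(add(Z, mul(Z, SZ)), mul(SSSZ, SZ)))))))
  step 14: S(S(S(S(add(mul(SZ, SZ), mul(add(Z, mul(Z, SZ)), mul(SSSZ, SZ)))))))
  step 15: S(S(S(S(add(add(SZ, mul(Z, SZ)), mul(add(Z, mul(Z, SZ)), mul(SSSZ, SZ)))))))
  step 16: S(S(S(S(add(S(add(Z, mul(Z, SZ))), mul(add(Z, mul(Z, SZ)), mul(SSSZ, SZ)))))))
  step 17: S(S(S(S(S(add(add(Z, mul(Z, SZ)), mul(add(Z, mul(Z, SZ)), mul(SSSZ, SZ))))))))
  step 18: S(S(S(S(S(add(mul(Z, SZ), mul(add(Z, mul(Z, SZ)), mul(SSSZ, SZ))))))))
  step 19: S(S(S(S(S(add(Z, mul(add(Z, mul(Z, SZ)), mul(SSSZ, SZ))))))))
  step 20: S(S(S(S(S(mul(add(Z, mul(Z, SZ)), mul(SSSZ, SZ)))))))
  step 21: S(S(S(S(S(mul(mul(Z, SZ), mul(SSSZ, SZ)))))))
  step 22: S(S(S(S(S(mul(Z, mul(SSSZ, SZ)))))))
  step 23: S^5(Z)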